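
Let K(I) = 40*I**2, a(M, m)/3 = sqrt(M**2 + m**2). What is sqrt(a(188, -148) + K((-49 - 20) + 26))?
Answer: 2*sqrt(18490 + 3*sqrt(3578)) ≈ 273.27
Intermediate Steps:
a(M, m) = 3*sqrt(M**2 + m**2)
sqrt(a(188, -148) + K((-49 - 20) + 26)) = sqrt(3*sqrt(188**2 + (-148)**2) + 40*((-49 - 20) + 26)**2) = sqrt(3*sqrt(35344 + 21904) + 40*(-69 + 26)**2) = sqrt(3*sqrt(57248) + 40*(-43)**2) = sqrt(3*(4*sqrt(3578)) + 40*1849) = sqrt(12*sqrt(3578) + 73960) = sqrt(73960 + 12*sqrt(3578))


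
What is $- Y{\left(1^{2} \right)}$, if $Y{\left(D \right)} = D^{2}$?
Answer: $-1$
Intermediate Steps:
$- Y{\left(1^{2} \right)} = - \left(1^{2}\right)^{2} = - 1^{2} = \left(-1\right) 1 = -1$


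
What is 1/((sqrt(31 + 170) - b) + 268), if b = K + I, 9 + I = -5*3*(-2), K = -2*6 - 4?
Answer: 263/68968 - sqrt(201)/68968 ≈ 0.0036078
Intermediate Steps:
K = -16 (K = -12 - 4 = -16)
I = 21 (I = -9 - 5*3*(-2) = -9 - 15*(-2) = -9 + 30 = 21)
b = 5 (b = -16 + 21 = 5)
1/((sqrt(31 + 170) - b) + 268) = 1/((sqrt(31 + 170) - 1*5) + 268) = 1/((sqrt(201) - 5) + 268) = 1/((-5 + sqrt(201)) + 268) = 1/(263 + sqrt(201))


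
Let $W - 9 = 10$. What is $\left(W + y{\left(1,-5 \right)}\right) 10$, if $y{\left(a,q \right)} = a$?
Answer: $200$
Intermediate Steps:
$W = 19$ ($W = 9 + 10 = 19$)
$\left(W + y{\left(1,-5 \right)}\right) 10 = \left(19 + 1\right) 10 = 20 \cdot 10 = 200$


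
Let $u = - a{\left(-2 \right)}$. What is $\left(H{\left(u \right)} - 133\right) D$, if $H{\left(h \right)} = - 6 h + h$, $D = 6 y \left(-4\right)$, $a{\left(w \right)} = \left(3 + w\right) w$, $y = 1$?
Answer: $3432$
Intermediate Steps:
$a{\left(w \right)} = w \left(3 + w\right)$
$D = -24$ ($D = 6 \cdot 1 \left(-4\right) = 6 \left(-4\right) = -24$)
$u = 2$ ($u = - \left(-2\right) \left(3 - 2\right) = - \left(-2\right) 1 = \left(-1\right) \left(-2\right) = 2$)
$H{\left(h \right)} = - 5 h$
$\left(H{\left(u \right)} - 133\right) D = \left(\left(-5\right) 2 - 133\right) \left(-24\right) = \left(-10 - 133\right) \left(-24\right) = \left(-143\right) \left(-24\right) = 3432$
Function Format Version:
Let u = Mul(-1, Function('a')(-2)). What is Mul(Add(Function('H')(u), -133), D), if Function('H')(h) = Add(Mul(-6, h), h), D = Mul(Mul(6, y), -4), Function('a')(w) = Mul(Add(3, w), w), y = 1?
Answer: 3432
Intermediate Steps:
Function('a')(w) = Mul(w, Add(3, w))
D = -24 (D = Mul(Mul(6, 1), -4) = Mul(6, -4) = -24)
u = 2 (u = Mul(-1, Mul(-2, Add(3, -2))) = Mul(-1, Mul(-2, 1)) = Mul(-1, -2) = 2)
Function('H')(h) = Mul(-5, h)
Mul(Add(Function('H')(u), -133), D) = Mul(Add(Mul(-5, 2), -133), -24) = Mul(Add(-10, -133), -24) = Mul(-143, -24) = 3432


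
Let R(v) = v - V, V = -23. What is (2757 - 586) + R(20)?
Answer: 2214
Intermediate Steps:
R(v) = 23 + v (R(v) = v - 1*(-23) = v + 23 = 23 + v)
(2757 - 586) + R(20) = (2757 - 586) + (23 + 20) = 2171 + 43 = 2214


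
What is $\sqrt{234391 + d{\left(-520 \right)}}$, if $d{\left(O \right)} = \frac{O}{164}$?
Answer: $\frac{\sqrt{394005941}}{41} \approx 484.14$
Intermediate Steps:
$d{\left(O \right)} = \frac{O}{164}$ ($d{\left(O \right)} = O \frac{1}{164} = \frac{O}{164}$)
$\sqrt{234391 + d{\left(-520 \right)}} = \sqrt{234391 + \frac{1}{164} \left(-520\right)} = \sqrt{234391 - \frac{130}{41}} = \sqrt{\frac{9609901}{41}} = \frac{\sqrt{394005941}}{41}$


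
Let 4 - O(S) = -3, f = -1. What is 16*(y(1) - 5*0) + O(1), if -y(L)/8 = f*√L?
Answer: 135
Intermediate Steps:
y(L) = 8*√L (y(L) = -(-8)*√L = 8*√L)
O(S) = 7 (O(S) = 4 - 1*(-3) = 4 + 3 = 7)
16*(y(1) - 5*0) + O(1) = 16*(8*√1 - 5*0) + 7 = 16*(8*1 + 0) + 7 = 16*(8 + 0) + 7 = 16*8 + 7 = 128 + 7 = 135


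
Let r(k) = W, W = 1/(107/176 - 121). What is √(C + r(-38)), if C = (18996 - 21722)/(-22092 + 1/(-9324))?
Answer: 2*√548101983557662801656438/4364633306901 ≈ 0.33924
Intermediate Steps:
W = -176/21189 (W = 1/(107*(1/176) - 121) = 1/(107/176 - 121) = 1/(-21189/176) = -176/21189 ≈ -0.0083062)
r(k) = -176/21189
C = 25417224/205985809 (C = -2726/(-22092 - 1/9324) = -2726/(-205985809/9324) = -2726*(-9324/205985809) = 25417224/205985809 ≈ 0.12339)
√(C + r(-38)) = √(25417224/205985809 - 176/21189) = √(502312056952/4364633306901) = 2*√548101983557662801656438/4364633306901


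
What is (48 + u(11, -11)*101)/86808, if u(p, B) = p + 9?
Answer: 517/21702 ≈ 0.023823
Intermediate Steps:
u(p, B) = 9 + p
(48 + u(11, -11)*101)/86808 = (48 + (9 + 11)*101)/86808 = (48 + 20*101)*(1/86808) = (48 + 2020)*(1/86808) = 2068*(1/86808) = 517/21702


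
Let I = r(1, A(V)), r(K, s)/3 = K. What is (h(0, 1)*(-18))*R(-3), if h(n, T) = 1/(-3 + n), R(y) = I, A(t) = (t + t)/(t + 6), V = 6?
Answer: 18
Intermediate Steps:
A(t) = 2*t/(6 + t) (A(t) = (2*t)/(6 + t) = 2*t/(6 + t))
r(K, s) = 3*K
I = 3 (I = 3*1 = 3)
R(y) = 3
(h(0, 1)*(-18))*R(-3) = (-18/(-3 + 0))*3 = (-18/(-3))*3 = -⅓*(-18)*3 = 6*3 = 18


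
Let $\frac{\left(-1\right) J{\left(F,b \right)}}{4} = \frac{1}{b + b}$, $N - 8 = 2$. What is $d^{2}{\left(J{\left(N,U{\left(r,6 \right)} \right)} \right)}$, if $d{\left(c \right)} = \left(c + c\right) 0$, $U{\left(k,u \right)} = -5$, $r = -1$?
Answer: $0$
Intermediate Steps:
$N = 10$ ($N = 8 + 2 = 10$)
$J{\left(F,b \right)} = - \frac{2}{b}$ ($J{\left(F,b \right)} = - \frac{4}{b + b} = - \frac{4}{2 b} = - 4 \frac{1}{2 b} = - \frac{2}{b}$)
$d{\left(c \right)} = 0$ ($d{\left(c \right)} = 2 c 0 = 0$)
$d^{2}{\left(J{\left(N,U{\left(r,6 \right)} \right)} \right)} = 0^{2} = 0$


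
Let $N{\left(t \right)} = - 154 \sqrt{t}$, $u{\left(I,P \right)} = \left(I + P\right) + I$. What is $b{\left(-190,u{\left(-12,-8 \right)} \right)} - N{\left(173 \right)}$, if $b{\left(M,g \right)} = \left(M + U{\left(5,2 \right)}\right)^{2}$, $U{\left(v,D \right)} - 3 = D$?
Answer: $34225 + 154 \sqrt{173} \approx 36251.0$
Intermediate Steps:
$u{\left(I,P \right)} = P + 2 I$
$U{\left(v,D \right)} = 3 + D$
$b{\left(M,g \right)} = \left(5 + M\right)^{2}$ ($b{\left(M,g \right)} = \left(M + \left(3 + 2\right)\right)^{2} = \left(M + 5\right)^{2} = \left(5 + M\right)^{2}$)
$b{\left(-190,u{\left(-12,-8 \right)} \right)} - N{\left(173 \right)} = \left(5 - 190\right)^{2} - - 154 \sqrt{173} = \left(-185\right)^{2} + 154 \sqrt{173} = 34225 + 154 \sqrt{173}$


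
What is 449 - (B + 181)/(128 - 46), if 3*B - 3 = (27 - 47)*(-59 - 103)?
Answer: 17778/41 ≈ 433.61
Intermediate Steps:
B = 1081 (B = 1 + ((27 - 47)*(-59 - 103))/3 = 1 + (-20*(-162))/3 = 1 + (⅓)*3240 = 1 + 1080 = 1081)
449 - (B + 181)/(128 - 46) = 449 - (1081 + 181)/(128 - 46) = 449 - 1262/82 = 449 - 1*631/41 = 449 - 631/41 = 17778/41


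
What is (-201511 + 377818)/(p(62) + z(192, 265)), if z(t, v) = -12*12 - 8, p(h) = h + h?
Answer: -176307/28 ≈ -6296.7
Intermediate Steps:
p(h) = 2*h
z(t, v) = -152 (z(t, v) = -144 - 8 = -152)
(-201511 + 377818)/(p(62) + z(192, 265)) = (-201511 + 377818)/(2*62 - 152) = 176307/(124 - 152) = 176307/(-28) = 176307*(-1/28) = -176307/28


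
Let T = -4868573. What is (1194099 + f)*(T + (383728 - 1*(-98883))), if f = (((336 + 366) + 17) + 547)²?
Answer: -12266899749510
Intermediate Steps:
f = 1602756 (f = ((702 + 17) + 547)² = (719 + 547)² = 1266² = 1602756)
(1194099 + f)*(T + (383728 - 1*(-98883))) = (1194099 + 1602756)*(-4868573 + (383728 - 1*(-98883))) = 2796855*(-4868573 + (383728 + 98883)) = 2796855*(-4868573 + 482611) = 2796855*(-4385962) = -12266899749510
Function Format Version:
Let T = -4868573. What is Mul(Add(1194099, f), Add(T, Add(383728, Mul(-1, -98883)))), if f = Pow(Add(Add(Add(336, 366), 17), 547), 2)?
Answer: -12266899749510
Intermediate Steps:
f = 1602756 (f = Pow(Add(Add(702, 17), 547), 2) = Pow(Add(719, 547), 2) = Pow(1266, 2) = 1602756)
Mul(Add(1194099, f), Add(T, Add(383728, Mul(-1, -98883)))) = Mul(Add(1194099, 1602756), Add(-4868573, Add(383728, Mul(-1, -98883)))) = Mul(2796855, Add(-4868573, Add(383728, 98883))) = Mul(2796855, Add(-4868573, 482611)) = Mul(2796855, -4385962) = -12266899749510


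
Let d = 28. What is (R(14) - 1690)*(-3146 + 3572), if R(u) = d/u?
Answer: -719088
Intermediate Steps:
R(u) = 28/u
(R(14) - 1690)*(-3146 + 3572) = (28/14 - 1690)*(-3146 + 3572) = (28*(1/14) - 1690)*426 = (2 - 1690)*426 = -1688*426 = -719088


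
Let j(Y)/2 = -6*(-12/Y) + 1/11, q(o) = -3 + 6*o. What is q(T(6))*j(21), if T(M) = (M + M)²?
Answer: 66666/11 ≈ 6060.5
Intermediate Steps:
T(M) = 4*M² (T(M) = (2*M)² = 4*M²)
j(Y) = 2/11 + 144/Y (j(Y) = 2*(-6*(-12/Y) + 1/11) = 2*(-(-72)/Y + 1/11) = 2*(72/Y + 1/11) = 2*(1/11 + 72/Y) = 2/11 + 144/Y)
q(T(6))*j(21) = (-3 + 6*(4*6²))*(2/11 + 144/21) = (-3 + 6*(4*36))*(2/11 + 144*(1/21)) = (-3 + 6*144)*(2/11 + 48/7) = (-3 + 864)*(542/77) = 861*(542/77) = 66666/11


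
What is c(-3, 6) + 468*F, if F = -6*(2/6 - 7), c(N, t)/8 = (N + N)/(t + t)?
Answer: 18716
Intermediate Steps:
c(N, t) = 8*N/t (c(N, t) = 8*((N + N)/(t + t)) = 8*((2*N)/((2*t))) = 8*((2*N)*(1/(2*t))) = 8*(N/t) = 8*N/t)
F = 40 (F = -6*(2*(⅙) - 7) = -6*(⅓ - 7) = -6*(-20/3) = 40)
c(-3, 6) + 468*F = 8*(-3)/6 + 468*40 = 8*(-3)*(⅙) + 18720 = -4 + 18720 = 18716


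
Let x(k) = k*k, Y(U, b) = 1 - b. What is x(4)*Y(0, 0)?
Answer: 16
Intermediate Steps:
x(k) = k²
x(4)*Y(0, 0) = 4²*(1 - 1*0) = 16*(1 + 0) = 16*1 = 16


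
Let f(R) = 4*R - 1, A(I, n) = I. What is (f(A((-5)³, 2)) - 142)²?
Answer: 413449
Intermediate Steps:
f(R) = -1 + 4*R
(f(A((-5)³, 2)) - 142)² = ((-1 + 4*(-5)³) - 142)² = ((-1 + 4*(-125)) - 142)² = ((-1 - 500) - 142)² = (-501 - 142)² = (-643)² = 413449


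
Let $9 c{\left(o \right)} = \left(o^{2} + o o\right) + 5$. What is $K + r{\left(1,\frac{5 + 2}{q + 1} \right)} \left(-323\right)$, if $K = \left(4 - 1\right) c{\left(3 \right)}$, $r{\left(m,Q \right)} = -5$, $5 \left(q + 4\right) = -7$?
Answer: $\frac{4868}{3} \approx 1622.7$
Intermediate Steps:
$q = - \frac{27}{5}$ ($q = -4 + \frac{1}{5} \left(-7\right) = -4 - \frac{7}{5} = - \frac{27}{5} \approx -5.4$)
$c{\left(o \right)} = \frac{5}{9} + \frac{2 o^{2}}{9}$ ($c{\left(o \right)} = \frac{\left(o^{2} + o o\right) + 5}{9} = \frac{\left(o^{2} + o^{2}\right) + 5}{9} = \frac{2 o^{2} + 5}{9} = \frac{5 + 2 o^{2}}{9} = \frac{5}{9} + \frac{2 o^{2}}{9}$)
$K = \frac{23}{3}$ ($K = \left(4 - 1\right) \left(\frac{5}{9} + \frac{2 \cdot 3^{2}}{9}\right) = 3 \left(\frac{5}{9} + \frac{2}{9} \cdot 9\right) = 3 \left(\frac{5}{9} + 2\right) = 3 \cdot \frac{23}{9} = \frac{23}{3} \approx 7.6667$)
$K + r{\left(1,\frac{5 + 2}{q + 1} \right)} \left(-323\right) = \frac{23}{3} - -1615 = \frac{23}{3} + 1615 = \frac{4868}{3}$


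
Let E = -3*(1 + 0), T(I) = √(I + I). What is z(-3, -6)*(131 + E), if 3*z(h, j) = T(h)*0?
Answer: 0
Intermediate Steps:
T(I) = √2*√I (T(I) = √(2*I) = √2*√I)
z(h, j) = 0 (z(h, j) = ((√2*√h)*0)/3 = (⅓)*0 = 0)
E = -3 (E = -3*1 = -3)
z(-3, -6)*(131 + E) = 0*(131 - 3) = 0*128 = 0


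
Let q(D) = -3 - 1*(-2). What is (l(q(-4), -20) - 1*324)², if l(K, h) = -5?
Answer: 108241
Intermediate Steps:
q(D) = -1 (q(D) = -3 + 2 = -1)
(l(q(-4), -20) - 1*324)² = (-5 - 1*324)² = (-5 - 324)² = (-329)² = 108241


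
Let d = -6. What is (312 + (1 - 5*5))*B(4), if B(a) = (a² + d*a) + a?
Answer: -1152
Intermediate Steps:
B(a) = a² - 5*a (B(a) = (a² - 6*a) + a = a² - 5*a)
(312 + (1 - 5*5))*B(4) = (312 + (1 - 5*5))*(4*(-5 + 4)) = (312 + (1 - 25))*(4*(-1)) = (312 - 24)*(-4) = 288*(-4) = -1152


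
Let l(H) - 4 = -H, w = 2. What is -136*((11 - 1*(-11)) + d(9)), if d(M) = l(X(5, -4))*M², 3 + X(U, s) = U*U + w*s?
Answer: 107168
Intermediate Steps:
X(U, s) = -3 + U² + 2*s (X(U, s) = -3 + (U*U + 2*s) = -3 + (U² + 2*s) = -3 + U² + 2*s)
l(H) = 4 - H
d(M) = -10*M² (d(M) = (4 - (-3 + 5² + 2*(-4)))*M² = (4 - (-3 + 25 - 8))*M² = (4 - 1*14)*M² = (4 - 14)*M² = -10*M²)
-136*((11 - 1*(-11)) + d(9)) = -136*((11 - 1*(-11)) - 10*9²) = -136*((11 + 11) - 10*81) = -136*(22 - 810) = -136*(-788) = 107168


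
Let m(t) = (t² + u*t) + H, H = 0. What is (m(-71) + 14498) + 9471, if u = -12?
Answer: 29862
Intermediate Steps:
m(t) = t² - 12*t (m(t) = (t² - 12*t) + 0 = t² - 12*t)
(m(-71) + 14498) + 9471 = (-71*(-12 - 71) + 14498) + 9471 = (-71*(-83) + 14498) + 9471 = (5893 + 14498) + 9471 = 20391 + 9471 = 29862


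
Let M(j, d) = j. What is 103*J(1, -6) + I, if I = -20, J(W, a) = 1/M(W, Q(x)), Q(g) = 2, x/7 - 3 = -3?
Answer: 83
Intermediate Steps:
x = 0 (x = 21 + 7*(-3) = 21 - 21 = 0)
J(W, a) = 1/W
103*J(1, -6) + I = 103/1 - 20 = 103*1 - 20 = 103 - 20 = 83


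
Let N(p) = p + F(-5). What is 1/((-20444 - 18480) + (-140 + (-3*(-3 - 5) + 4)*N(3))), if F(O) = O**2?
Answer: -1/38280 ≈ -2.6123e-5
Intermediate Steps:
N(p) = 25 + p (N(p) = p + (-5)**2 = p + 25 = 25 + p)
1/((-20444 - 18480) + (-140 + (-3*(-3 - 5) + 4)*N(3))) = 1/((-20444 - 18480) + (-140 + (-3*(-3 - 5) + 4)*(25 + 3))) = 1/(-38924 + (-140 + (-3*(-8) + 4)*28)) = 1/(-38924 + (-140 + (24 + 4)*28)) = 1/(-38924 + (-140 + 28*28)) = 1/(-38924 + (-140 + 784)) = 1/(-38924 + 644) = 1/(-38280) = -1/38280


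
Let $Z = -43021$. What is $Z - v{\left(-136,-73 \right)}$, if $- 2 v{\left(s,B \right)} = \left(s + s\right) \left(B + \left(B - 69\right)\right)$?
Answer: $-13781$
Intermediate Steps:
$v{\left(s,B \right)} = - s \left(-69 + 2 B\right)$ ($v{\left(s,B \right)} = - \frac{\left(s + s\right) \left(B + \left(B - 69\right)\right)}{2} = - \frac{2 s \left(B + \left(B - 69\right)\right)}{2} = - \frac{2 s \left(B + \left(-69 + B\right)\right)}{2} = - \frac{2 s \left(-69 + 2 B\right)}{2} = - s \left(-69 + 2 B\right)$)
$Z - v{\left(-136,-73 \right)} = -43021 - - 136 \left(69 - -146\right) = -43021 - - 136 \left(69 + 146\right) = -43021 - \left(-136\right) 215 = -43021 - -29240 = -43021 + 29240 = -13781$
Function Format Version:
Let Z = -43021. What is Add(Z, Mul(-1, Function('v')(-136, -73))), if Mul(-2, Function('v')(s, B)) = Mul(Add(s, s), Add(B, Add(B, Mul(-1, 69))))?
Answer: -13781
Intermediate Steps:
Function('v')(s, B) = Mul(-1, s, Add(-69, Mul(2, B))) (Function('v')(s, B) = Mul(Rational(-1, 2), Mul(Add(s, s), Add(B, Add(B, Mul(-1, 69))))) = Mul(Rational(-1, 2), Mul(Mul(2, s), Add(B, Add(B, -69)))) = Mul(Rational(-1, 2), Mul(Mul(2, s), Add(B, Add(-69, B)))) = Mul(Rational(-1, 2), Mul(Mul(2, s), Add(-69, Mul(2, B)))) = Mul(Rational(-1, 2), Mul(2, s, Add(-69, Mul(2, B)))) = Mul(-1, s, Add(-69, Mul(2, B))))
Add(Z, Mul(-1, Function('v')(-136, -73))) = Add(-43021, Mul(-1, Mul(-136, Add(69, Mul(-2, -73))))) = Add(-43021, Mul(-1, Mul(-136, Add(69, 146)))) = Add(-43021, Mul(-1, Mul(-136, 215))) = Add(-43021, Mul(-1, -29240)) = Add(-43021, 29240) = -13781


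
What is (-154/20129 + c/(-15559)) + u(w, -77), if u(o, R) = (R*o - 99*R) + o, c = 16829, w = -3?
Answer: 2458490861434/313187111 ≈ 7849.9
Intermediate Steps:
u(o, R) = o - 99*R + R*o (u(o, R) = (-99*R + R*o) + o = o - 99*R + R*o)
(-154/20129 + c/(-15559)) + u(w, -77) = (-154/20129 + 16829/(-15559)) + (-3 - 99*(-77) - 77*(-3)) = (-154*1/20129 + 16829*(-1/15559)) + (-3 + 7623 + 231) = (-154/20129 - 16829/15559) + 7851 = -341147027/313187111 + 7851 = 2458490861434/313187111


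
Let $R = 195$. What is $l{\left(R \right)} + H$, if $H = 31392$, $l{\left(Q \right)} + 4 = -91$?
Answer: $31297$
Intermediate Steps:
$l{\left(Q \right)} = -95$ ($l{\left(Q \right)} = -4 - 91 = -95$)
$l{\left(R \right)} + H = -95 + 31392 = 31297$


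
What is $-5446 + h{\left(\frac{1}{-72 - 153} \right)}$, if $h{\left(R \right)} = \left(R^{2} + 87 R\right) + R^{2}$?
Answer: $- \frac{275723323}{50625} \approx -5446.4$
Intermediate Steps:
$h{\left(R \right)} = 2 R^{2} + 87 R$
$-5446 + h{\left(\frac{1}{-72 - 153} \right)} = -5446 + \frac{87 + \frac{2}{-72 - 153}}{-72 - 153} = -5446 + \frac{87 + \frac{2}{-225}}{-225} = -5446 - \frac{87 + 2 \left(- \frac{1}{225}\right)}{225} = -5446 - \frac{87 - \frac{2}{225}}{225} = -5446 - \frac{19573}{50625} = - \frac{275723323}{50625}$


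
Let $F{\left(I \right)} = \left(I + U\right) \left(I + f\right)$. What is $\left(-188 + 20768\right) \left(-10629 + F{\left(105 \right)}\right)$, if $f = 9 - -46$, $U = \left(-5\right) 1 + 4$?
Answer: $123706380$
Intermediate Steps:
$U = -1$ ($U = -5 + 4 = -1$)
$f = 55$ ($f = 9 + 46 = 55$)
$F{\left(I \right)} = \left(-1 + I\right) \left(55 + I\right)$ ($F{\left(I \right)} = \left(I - 1\right) \left(I + 55\right) = \left(-1 + I\right) \left(55 + I\right)$)
$\left(-188 + 20768\right) \left(-10629 + F{\left(105 \right)}\right) = \left(-188 + 20768\right) \left(-10629 + \left(-55 + 105^{2} + 54 \cdot 105\right)\right) = 20580 \left(-10629 + \left(-55 + 11025 + 5670\right)\right) = 20580 \left(-10629 + 16640\right) = 20580 \cdot 6011 = 123706380$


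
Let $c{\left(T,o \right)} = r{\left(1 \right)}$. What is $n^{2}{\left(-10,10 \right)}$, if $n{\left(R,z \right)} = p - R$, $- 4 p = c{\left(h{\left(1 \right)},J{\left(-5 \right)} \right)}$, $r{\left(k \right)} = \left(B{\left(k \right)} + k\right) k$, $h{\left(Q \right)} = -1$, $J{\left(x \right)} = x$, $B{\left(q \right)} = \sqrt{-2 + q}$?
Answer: $\frac{\left(39 - i\right)^{2}}{16} \approx 95.0 - 4.875 i$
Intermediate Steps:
$r{\left(k \right)} = k \left(k + \sqrt{-2 + k}\right)$ ($r{\left(k \right)} = \left(\sqrt{-2 + k} + k\right) k = \left(k + \sqrt{-2 + k}\right) k = k \left(k + \sqrt{-2 + k}\right)$)
$c{\left(T,o \right)} = 1 + i$ ($c{\left(T,o \right)} = 1 \left(1 + \sqrt{-2 + 1}\right) = 1 \left(1 + \sqrt{-1}\right) = 1 \left(1 + i\right) = 1 + i$)
$p = - \frac{1}{4} - \frac{i}{4}$ ($p = - \frac{1 + i}{4} = - \frac{1}{4} - \frac{i}{4} \approx -0.25 - 0.25 i$)
$n{\left(R,z \right)} = - \frac{1}{4} - R - \frac{i}{4}$ ($n{\left(R,z \right)} = \left(- \frac{1}{4} - \frac{i}{4}\right) - R = - \frac{1}{4} - R - \frac{i}{4}$)
$n^{2}{\left(-10,10 \right)} = \left(- \frac{1}{4} - -10 - \frac{i}{4}\right)^{2} = \left(- \frac{1}{4} + 10 - \frac{i}{4}\right)^{2} = \left(\frac{39}{4} - \frac{i}{4}\right)^{2}$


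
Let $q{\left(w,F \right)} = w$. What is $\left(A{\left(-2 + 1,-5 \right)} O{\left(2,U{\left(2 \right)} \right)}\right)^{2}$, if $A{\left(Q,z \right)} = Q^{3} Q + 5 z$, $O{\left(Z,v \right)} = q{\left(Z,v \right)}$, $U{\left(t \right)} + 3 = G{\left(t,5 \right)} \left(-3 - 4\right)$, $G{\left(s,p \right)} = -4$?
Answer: $2304$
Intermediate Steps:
$U{\left(t \right)} = 25$ ($U{\left(t \right)} = -3 - 4 \left(-3 - 4\right) = -3 - -28 = -3 + 28 = 25$)
$O{\left(Z,v \right)} = Z$
$A{\left(Q,z \right)} = Q^{4} + 5 z$
$\left(A{\left(-2 + 1,-5 \right)} O{\left(2,U{\left(2 \right)} \right)}\right)^{2} = \left(\left(\left(-2 + 1\right)^{4} + 5 \left(-5\right)\right) 2\right)^{2} = \left(\left(\left(-1\right)^{4} - 25\right) 2\right)^{2} = \left(\left(1 - 25\right) 2\right)^{2} = \left(\left(-24\right) 2\right)^{2} = \left(-48\right)^{2} = 2304$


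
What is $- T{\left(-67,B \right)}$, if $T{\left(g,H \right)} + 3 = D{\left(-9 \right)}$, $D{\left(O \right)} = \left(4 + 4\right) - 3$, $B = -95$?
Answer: $-2$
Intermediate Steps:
$D{\left(O \right)} = 5$ ($D{\left(O \right)} = 8 - 3 = 5$)
$T{\left(g,H \right)} = 2$ ($T{\left(g,H \right)} = -3 + 5 = 2$)
$- T{\left(-67,B \right)} = \left(-1\right) 2 = -2$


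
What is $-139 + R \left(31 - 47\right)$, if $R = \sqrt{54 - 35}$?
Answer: $-139 - 16 \sqrt{19} \approx -208.74$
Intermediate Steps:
$R = \sqrt{19} \approx 4.3589$
$-139 + R \left(31 - 47\right) = -139 + \sqrt{19} \left(31 - 47\right) = -139 + \sqrt{19} \left(-16\right) = -139 - 16 \sqrt{19}$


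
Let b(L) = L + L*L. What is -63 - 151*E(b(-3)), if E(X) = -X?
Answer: 843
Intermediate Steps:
b(L) = L + L²
-63 - 151*E(b(-3)) = -63 - (-151)*(-3*(1 - 3)) = -63 - (-151)*(-3*(-2)) = -63 - (-151)*6 = -63 - 151*(-6) = -63 + 906 = 843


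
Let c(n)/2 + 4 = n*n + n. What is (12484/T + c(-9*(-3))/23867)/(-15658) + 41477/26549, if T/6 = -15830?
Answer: 368056801065628813/235588704099863430 ≈ 1.5623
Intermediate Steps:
T = -94980 (T = 6*(-15830) = -94980)
c(n) = -8 + 2*n + 2*n² (c(n) = -8 + 2*(n*n + n) = -8 + 2*(n² + n) = -8 + 2*(n + n²) = -8 + (2*n + 2*n²) = -8 + 2*n + 2*n²)
(12484/T + c(-9*(-3))/23867)/(-15658) + 41477/26549 = (12484/(-94980) + (-8 + 2*(-9*(-3)) + 2*(-9*(-3))²)/23867)/(-15658) + 41477/26549 = (12484*(-1/94980) + (-8 + 2*27 + 2*27²)*(1/23867))*(-1/15658) + 41477*(1/26549) = (-3121/23745 + (-8 + 54 + 2*729)*(1/23867))*(-1/15658) + 41477/26549 = (-3121/23745 + (-8 + 54 + 1458)*(1/23867))*(-1/15658) + 41477/26549 = (-3121/23745 + 1504*(1/23867))*(-1/15658) + 41477/26549 = (-3121/23745 + 1504/23867)*(-1/15658) + 41477/26549 = -38776427/566721915*(-1/15658) + 41477/26549 = 38776427/8873731745070 + 41477/26549 = 368056801065628813/235588704099863430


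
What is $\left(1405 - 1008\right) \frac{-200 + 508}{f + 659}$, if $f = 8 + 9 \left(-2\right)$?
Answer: $\frac{11116}{59} \approx 188.41$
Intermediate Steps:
$f = -10$ ($f = 8 - 18 = -10$)
$\left(1405 - 1008\right) \frac{-200 + 508}{f + 659} = \left(1405 - 1008\right) \frac{-200 + 508}{-10 + 659} = 397 \cdot \frac{308}{649} = 397 \cdot 308 \cdot \frac{1}{649} = 397 \cdot \frac{28}{59} = \frac{11116}{59}$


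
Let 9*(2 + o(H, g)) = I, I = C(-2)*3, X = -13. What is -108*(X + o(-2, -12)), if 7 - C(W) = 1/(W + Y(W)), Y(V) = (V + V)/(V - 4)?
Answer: 1341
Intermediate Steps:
Y(V) = 2*V/(-4 + V) (Y(V) = (2*V)/(-4 + V) = 2*V/(-4 + V))
C(W) = 7 - 1/(W + 2*W/(-4 + W))
I = 93/4 (I = ((4 - 15*(-2) + 7*(-2)²)/((-2)*(-2 - 2)))*3 = -½*(4 + 30 + 7*4)/(-4)*3 = -½*(-¼)*(4 + 30 + 28)*3 = -½*(-¼)*62*3 = (31/4)*3 = 93/4 ≈ 23.250)
o(H, g) = 7/12 (o(H, g) = -2 + (⅑)*(93/4) = -2 + 31/12 = 7/12)
-108*(X + o(-2, -12)) = -108*(-13 + 7/12) = -108*(-149/12) = 1341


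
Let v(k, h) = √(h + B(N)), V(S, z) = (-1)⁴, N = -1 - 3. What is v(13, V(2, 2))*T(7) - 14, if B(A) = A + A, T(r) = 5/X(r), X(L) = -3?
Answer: -14 - 5*I*√7/3 ≈ -14.0 - 4.4096*I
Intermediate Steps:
T(r) = -5/3 (T(r) = 5/(-3) = 5*(-⅓) = -5/3)
N = -4
B(A) = 2*A
V(S, z) = 1
v(k, h) = √(-8 + h) (v(k, h) = √(h + 2*(-4)) = √(h - 8) = √(-8 + h))
v(13, V(2, 2))*T(7) - 14 = √(-8 + 1)*(-5/3) - 14 = √(-7)*(-5/3) - 14 = (I*√7)*(-5/3) - 14 = -5*I*√7/3 - 14 = -14 - 5*I*√7/3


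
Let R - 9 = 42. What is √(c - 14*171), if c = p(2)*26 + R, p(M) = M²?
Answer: I*√2239 ≈ 47.318*I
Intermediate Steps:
R = 51 (R = 9 + 42 = 51)
c = 155 (c = 2²*26 + 51 = 4*26 + 51 = 104 + 51 = 155)
√(c - 14*171) = √(155 - 14*171) = √(155 - 2394) = √(-2239) = I*√2239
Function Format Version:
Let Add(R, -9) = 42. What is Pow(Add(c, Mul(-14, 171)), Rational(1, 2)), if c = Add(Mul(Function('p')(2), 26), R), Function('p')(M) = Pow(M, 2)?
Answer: Mul(I, Pow(2239, Rational(1, 2))) ≈ Mul(47.318, I)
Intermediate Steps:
R = 51 (R = Add(9, 42) = 51)
c = 155 (c = Add(Mul(Pow(2, 2), 26), 51) = Add(Mul(4, 26), 51) = Add(104, 51) = 155)
Pow(Add(c, Mul(-14, 171)), Rational(1, 2)) = Pow(Add(155, Mul(-14, 171)), Rational(1, 2)) = Pow(Add(155, -2394), Rational(1, 2)) = Pow(-2239, Rational(1, 2)) = Mul(I, Pow(2239, Rational(1, 2)))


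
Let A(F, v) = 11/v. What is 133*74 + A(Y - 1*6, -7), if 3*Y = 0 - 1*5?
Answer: 68883/7 ≈ 9840.4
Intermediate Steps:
Y = -5/3 (Y = (0 - 1*5)/3 = (0 - 5)/3 = (⅓)*(-5) = -5/3 ≈ -1.6667)
133*74 + A(Y - 1*6, -7) = 133*74 + 11/(-7) = 9842 + 11*(-⅐) = 9842 - 11/7 = 68883/7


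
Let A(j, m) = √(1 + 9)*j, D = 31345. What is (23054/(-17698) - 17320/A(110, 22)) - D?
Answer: -277383432/8849 - 866*√10/55 ≈ -31396.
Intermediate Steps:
A(j, m) = j*√10 (A(j, m) = √10*j = j*√10)
(23054/(-17698) - 17320/A(110, 22)) - D = (23054/(-17698) - 17320*√10/1100) - 1*31345 = (23054*(-1/17698) - 866*√10/55) - 31345 = (-11527/8849 - 866*√10/55) - 31345 = -277383432/8849 - 866*√10/55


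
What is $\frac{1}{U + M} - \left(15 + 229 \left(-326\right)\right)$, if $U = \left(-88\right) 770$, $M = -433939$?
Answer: $\frac{37446311660}{501699} \approx 74639.0$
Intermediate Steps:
$U = -67760$
$\frac{1}{U + M} - \left(15 + 229 \left(-326\right)\right) = \frac{1}{-67760 - 433939} - \left(15 + 229 \left(-326\right)\right) = \frac{1}{-501699} - \left(15 - 74654\right) = - \frac{1}{501699} - -74639 = - \frac{1}{501699} + 74639 = \frac{37446311660}{501699}$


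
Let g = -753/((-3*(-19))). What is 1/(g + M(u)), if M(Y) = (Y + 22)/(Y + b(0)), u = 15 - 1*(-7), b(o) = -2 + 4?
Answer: -114/1297 ≈ -0.087895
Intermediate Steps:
b(o) = 2
u = 22 (u = 15 + 7 = 22)
M(Y) = (22 + Y)/(2 + Y) (M(Y) = (Y + 22)/(Y + 2) = (22 + Y)/(2 + Y))
g = -251/19 (g = -753/57 = -753*1/57 = -251/19 ≈ -13.211)
1/(g + M(u)) = 1/(-251/19 + (22 + 22)/(2 + 22)) = 1/(-251/19 + 44/24) = 1/(-251/19 + (1/24)*44) = 1/(-251/19 + 11/6) = 1/(-1297/114) = -114/1297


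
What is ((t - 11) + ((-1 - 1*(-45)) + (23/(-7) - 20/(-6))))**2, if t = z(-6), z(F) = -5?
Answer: 346921/441 ≈ 786.67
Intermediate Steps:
t = -5
((t - 11) + ((-1 - 1*(-45)) + (23/(-7) - 20/(-6))))**2 = ((-5 - 11) + ((-1 - 1*(-45)) + (23/(-7) - 20/(-6))))**2 = (-16 + ((-1 + 45) + (23*(-1/7) - 20*(-1/6))))**2 = (-16 + (44 + (-23/7 + 10/3)))**2 = (-16 + (44 + 1/21))**2 = (-16 + 925/21)**2 = (589/21)**2 = 346921/441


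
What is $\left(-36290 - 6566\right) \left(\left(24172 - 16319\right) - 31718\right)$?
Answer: $1022758440$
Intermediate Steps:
$\left(-36290 - 6566\right) \left(\left(24172 - 16319\right) - 31718\right) = - 42856 \left(7853 - 31718\right) = \left(-42856\right) \left(-23865\right) = 1022758440$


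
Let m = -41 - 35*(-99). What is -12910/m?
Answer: -6455/1712 ≈ -3.7704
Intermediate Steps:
m = 3424 (m = -41 + 3465 = 3424)
-12910/m = -12910/3424 = -12910*1/3424 = -6455/1712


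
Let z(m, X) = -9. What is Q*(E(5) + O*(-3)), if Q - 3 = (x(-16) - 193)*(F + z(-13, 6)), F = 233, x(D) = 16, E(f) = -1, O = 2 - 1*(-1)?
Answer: 396450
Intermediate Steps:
O = 3 (O = 2 + 1 = 3)
Q = -39645 (Q = 3 + (16 - 193)*(233 - 9) = 3 - 177*224 = 3 - 39648 = -39645)
Q*(E(5) + O*(-3)) = -39645*(-1 + 3*(-3)) = -39645*(-1 - 9) = -39645*(-10) = 396450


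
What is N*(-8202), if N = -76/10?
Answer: 311676/5 ≈ 62335.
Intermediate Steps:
N = -38/5 (N = -76*⅒ = -38/5 ≈ -7.6000)
N*(-8202) = -38/5*(-8202) = 311676/5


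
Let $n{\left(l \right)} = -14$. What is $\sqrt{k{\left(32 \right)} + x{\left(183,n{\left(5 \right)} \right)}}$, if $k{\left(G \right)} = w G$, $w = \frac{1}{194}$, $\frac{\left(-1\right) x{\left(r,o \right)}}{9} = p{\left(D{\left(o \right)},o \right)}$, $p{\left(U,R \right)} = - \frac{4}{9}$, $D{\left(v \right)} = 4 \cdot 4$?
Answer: $\frac{2 \sqrt{9797}}{97} \approx 2.0408$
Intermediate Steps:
$D{\left(v \right)} = 16$
$p{\left(U,R \right)} = - \frac{4}{9}$ ($p{\left(U,R \right)} = \left(-4\right) \frac{1}{9} = - \frac{4}{9}$)
$x{\left(r,o \right)} = 4$ ($x{\left(r,o \right)} = \left(-9\right) \left(- \frac{4}{9}\right) = 4$)
$w = \frac{1}{194} \approx 0.0051546$
$k{\left(G \right)} = \frac{G}{194}$
$\sqrt{k{\left(32 \right)} + x{\left(183,n{\left(5 \right)} \right)}} = \sqrt{\frac{1}{194} \cdot 32 + 4} = \sqrt{\frac{16}{97} + 4} = \sqrt{\frac{404}{97}} = \frac{2 \sqrt{9797}}{97}$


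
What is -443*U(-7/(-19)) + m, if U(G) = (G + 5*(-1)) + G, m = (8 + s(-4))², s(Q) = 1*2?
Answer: 37783/19 ≈ 1988.6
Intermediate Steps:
s(Q) = 2
m = 100 (m = (8 + 2)² = 10² = 100)
U(G) = -5 + 2*G (U(G) = (G - 5) + G = (-5 + G) + G = -5 + 2*G)
-443*U(-7/(-19)) + m = -443*(-5 + 2*(-7/(-19))) + 100 = -443*(-5 + 2*(-7*(-1/19))) + 100 = -443*(-5 + 2*(7/19)) + 100 = -443*(-5 + 14/19) + 100 = -443*(-81/19) + 100 = 35883/19 + 100 = 37783/19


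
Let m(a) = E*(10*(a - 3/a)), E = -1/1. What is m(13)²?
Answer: 2755600/169 ≈ 16305.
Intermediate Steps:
E = -1 (E = -1*1 = -1)
m(a) = -10*a + 30/a (m(a) = -10*(a - 3/a) = -(-30/a + 10*a) = -10*a + 30/a)
m(13)² = (-10*13 + 30/13)² = (-130 + 30*(1/13))² = (-130 + 30/13)² = (-1660/13)² = 2755600/169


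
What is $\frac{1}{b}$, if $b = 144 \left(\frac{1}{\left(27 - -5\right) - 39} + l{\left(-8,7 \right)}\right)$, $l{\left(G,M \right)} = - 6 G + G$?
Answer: $\frac{7}{40176} \approx 0.00017423$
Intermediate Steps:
$l{\left(G,M \right)} = - 5 G$
$b = \frac{40176}{7}$ ($b = 144 \left(\frac{1}{\left(27 - -5\right) - 39} - -40\right) = 144 \left(\frac{1}{\left(27 + 5\right) - 39} + 40\right) = 144 \left(\frac{1}{32 - 39} + 40\right) = 144 \left(\frac{1}{-7} + 40\right) = 144 \left(- \frac{1}{7} + 40\right) = 144 \cdot \frac{279}{7} = \frac{40176}{7} \approx 5739.4$)
$\frac{1}{b} = \frac{1}{\frac{40176}{7}} = \frac{7}{40176}$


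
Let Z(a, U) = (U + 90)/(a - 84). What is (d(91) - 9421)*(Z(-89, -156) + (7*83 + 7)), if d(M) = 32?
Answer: -955706310/173 ≈ -5.5243e+6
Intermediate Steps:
Z(a, U) = (90 + U)/(-84 + a)
(d(91) - 9421)*(Z(-89, -156) + (7*83 + 7)) = (32 - 9421)*((90 - 156)/(-84 - 89) + (7*83 + 7)) = -9389*(-66/(-173) + (581 + 7)) = -9389*(-1/173*(-66) + 588) = -9389*(66/173 + 588) = -9389*101790/173 = -955706310/173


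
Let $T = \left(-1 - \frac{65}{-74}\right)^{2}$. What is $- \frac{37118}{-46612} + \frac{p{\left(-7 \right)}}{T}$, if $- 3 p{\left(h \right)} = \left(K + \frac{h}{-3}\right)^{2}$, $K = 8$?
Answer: $- \frac{122605744883}{50970222} \approx -2405.4$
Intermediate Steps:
$p{\left(h \right)} = - \frac{\left(8 - \frac{h}{3}\right)^{2}}{3}$ ($p{\left(h \right)} = - \frac{\left(8 + \frac{h}{-3}\right)^{2}}{3} = - \frac{\left(8 + h \left(- \frac{1}{3}\right)\right)^{2}}{3} = - \frac{\left(8 - \frac{h}{3}\right)^{2}}{3}$)
$T = \frac{81}{5476}$ ($T = \left(-1 - - \frac{65}{74}\right)^{2} = \left(-1 + \frac{65}{74}\right)^{2} = \left(- \frac{9}{74}\right)^{2} = \frac{81}{5476} \approx 0.014792$)
$- \frac{37118}{-46612} + \frac{p{\left(-7 \right)}}{T} = - \frac{37118}{-46612} + \frac{\left(- \frac{1}{27}\right) \left(-24 - 7\right)^{2}}{\frac{81}{5476}} = \left(-37118\right) \left(- \frac{1}{46612}\right) + - \frac{\left(-31\right)^{2}}{27} \cdot \frac{5476}{81} = \frac{18559}{23306} + \left(- \frac{1}{27}\right) 961 \cdot \frac{5476}{81} = \frac{18559}{23306} - \frac{5262436}{2187} = - \frac{122605744883}{50970222}$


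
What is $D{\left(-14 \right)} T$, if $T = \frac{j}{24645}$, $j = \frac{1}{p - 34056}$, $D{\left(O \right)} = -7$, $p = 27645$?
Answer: $\frac{7}{157999095} \approx 4.4304 \cdot 10^{-8}$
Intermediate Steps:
$j = - \frac{1}{6411}$ ($j = \frac{1}{27645 - 34056} = \frac{1}{-6411} = - \frac{1}{6411} \approx -0.00015598$)
$T = - \frac{1}{157999095}$ ($T = - \frac{1}{6411 \cdot 24645} = \left(- \frac{1}{6411}\right) \frac{1}{24645} = - \frac{1}{157999095} \approx -6.3292 \cdot 10^{-9}$)
$D{\left(-14 \right)} T = \left(-7\right) \left(- \frac{1}{157999095}\right) = \frac{7}{157999095}$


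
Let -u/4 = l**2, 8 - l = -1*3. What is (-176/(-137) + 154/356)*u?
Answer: -10134234/12193 ≈ -831.15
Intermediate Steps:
l = 11 (l = 8 - (-1)*3 = 8 - 1*(-3) = 8 + 3 = 11)
u = -484 (u = -4*11**2 = -4*121 = -484)
(-176/(-137) + 154/356)*u = (-176/(-137) + 154/356)*(-484) = (-176*(-1/137) + 154*(1/356))*(-484) = (176/137 + 77/178)*(-484) = (41877/24386)*(-484) = -10134234/12193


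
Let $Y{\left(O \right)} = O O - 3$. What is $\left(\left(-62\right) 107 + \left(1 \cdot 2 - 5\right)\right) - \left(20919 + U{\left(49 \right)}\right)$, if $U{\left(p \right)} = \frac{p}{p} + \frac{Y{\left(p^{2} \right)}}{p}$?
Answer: $- \frac{7115091}{49} \approx -1.4521 \cdot 10^{5}$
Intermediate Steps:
$Y{\left(O \right)} = -3 + O^{2}$ ($Y{\left(O \right)} = O^{2} - 3 = -3 + O^{2}$)
$U{\left(p \right)} = 1 + \frac{-3 + p^{4}}{p}$ ($U{\left(p \right)} = \frac{p}{p} + \frac{-3 + \left(p^{2}\right)^{2}}{p} = 1 + \frac{-3 + p^{4}}{p}$)
$\left(\left(-62\right) 107 + \left(1 \cdot 2 - 5\right)\right) - \left(20919 + U{\left(49 \right)}\right) = \left(\left(-62\right) 107 + \left(1 \cdot 2 - 5\right)\right) - \left(20919 + \frac{-3 + 49 + 49^{4}}{49}\right) = \left(-6634 + \left(2 - 5\right)\right) - \left(20919 + \frac{-3 + 49 + 5764801}{49}\right) = \left(-6634 - 3\right) - \left(20919 + \frac{1}{49} \cdot 5764847\right) = -6637 - \left(20919 + \frac{5764847}{49}\right) = -6637 - \frac{6789878}{49} = - \frac{7115091}{49}$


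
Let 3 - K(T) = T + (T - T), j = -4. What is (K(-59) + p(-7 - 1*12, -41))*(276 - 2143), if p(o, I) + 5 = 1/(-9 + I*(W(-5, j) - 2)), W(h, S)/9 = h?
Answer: -204113509/1918 ≈ -1.0642e+5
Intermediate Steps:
W(h, S) = 9*h
K(T) = 3 - T (K(T) = 3 - (T + (T - T)) = 3 - (T + 0) = 3 - T)
p(o, I) = -5 + 1/(-9 - 47*I) (p(o, I) = -5 + 1/(-9 + I*(9*(-5) - 2)) = -5 + 1/(-9 + I*(-45 - 2)) = -5 + 1/(-9 + I*(-47)) = -5 + 1/(-9 - 47*I))
(K(-59) + p(-7 - 1*12, -41))*(276 - 2143) = ((3 - 1*(-59)) + (-46 - 235*(-41))/(9 + 47*(-41)))*(276 - 2143) = ((3 + 59) + (-46 + 9635)/(9 - 1927))*(-1867) = (62 + 9589/(-1918))*(-1867) = (62 - 1/1918*9589)*(-1867) = (62 - 9589/1918)*(-1867) = (109327/1918)*(-1867) = -204113509/1918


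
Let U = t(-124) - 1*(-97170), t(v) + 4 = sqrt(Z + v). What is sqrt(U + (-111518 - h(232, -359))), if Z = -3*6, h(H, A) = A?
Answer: sqrt(-13993 + I*sqrt(142)) ≈ 0.0504 + 118.29*I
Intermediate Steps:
Z = -18
t(v) = -4 + sqrt(-18 + v)
U = 97166 + I*sqrt(142) (U = (-4 + sqrt(-18 - 124)) - 1*(-97170) = (-4 + sqrt(-142)) + 97170 = (-4 + I*sqrt(142)) + 97170 = 97166 + I*sqrt(142) ≈ 97166.0 + 11.916*I)
sqrt(U + (-111518 - h(232, -359))) = sqrt((97166 + I*sqrt(142)) + (-111518 - 1*(-359))) = sqrt((97166 + I*sqrt(142)) + (-111518 + 359)) = sqrt((97166 + I*sqrt(142)) - 111159) = sqrt(-13993 + I*sqrt(142))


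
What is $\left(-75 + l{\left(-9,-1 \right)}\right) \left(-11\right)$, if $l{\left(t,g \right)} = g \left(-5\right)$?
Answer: $770$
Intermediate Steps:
$l{\left(t,g \right)} = - 5 g$
$\left(-75 + l{\left(-9,-1 \right)}\right) \left(-11\right) = \left(-75 - -5\right) \left(-11\right) = \left(-75 + 5\right) \left(-11\right) = \left(-70\right) \left(-11\right) = 770$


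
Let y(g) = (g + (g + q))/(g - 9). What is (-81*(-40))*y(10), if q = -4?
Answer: 51840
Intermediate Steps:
y(g) = (-4 + 2*g)/(-9 + g) (y(g) = (g + (g - 4))/(g - 9) = (g + (-4 + g))/(-9 + g) = (-4 + 2*g)/(-9 + g))
(-81*(-40))*y(10) = (-81*(-40))*(2*(-2 + 10)/(-9 + 10)) = 3240*(2*8/1) = 3240*(2*1*8) = 3240*16 = 51840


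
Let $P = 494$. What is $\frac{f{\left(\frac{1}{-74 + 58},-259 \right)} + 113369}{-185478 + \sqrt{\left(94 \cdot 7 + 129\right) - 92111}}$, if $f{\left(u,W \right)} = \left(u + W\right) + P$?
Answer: $- \frac{168568248957}{275217438464} - \frac{30900271 i \sqrt{79}}{275217438464} \approx -0.61249 - 0.00099793 i$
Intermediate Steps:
$f{\left(u,W \right)} = 494 + W + u$ ($f{\left(u,W \right)} = \left(u + W\right) + 494 = \left(W + u\right) + 494 = 494 + W + u$)
$\frac{f{\left(\frac{1}{-74 + 58},-259 \right)} + 113369}{-185478 + \sqrt{\left(94 \cdot 7 + 129\right) - 92111}} = \frac{\left(494 - 259 + \frac{1}{-74 + 58}\right) + 113369}{-185478 + \sqrt{\left(94 \cdot 7 + 129\right) - 92111}} = \frac{\left(494 - 259 + \frac{1}{-16}\right) + 113369}{-185478 + \sqrt{\left(658 + 129\right) - 92111}} = \frac{\left(494 - 259 - \frac{1}{16}\right) + 113369}{-185478 + \sqrt{787 - 92111}} = \frac{\frac{3759}{16} + 113369}{-185478 + \sqrt{-91324}} = \frac{1817663}{16 \left(-185478 + 34 i \sqrt{79}\right)}$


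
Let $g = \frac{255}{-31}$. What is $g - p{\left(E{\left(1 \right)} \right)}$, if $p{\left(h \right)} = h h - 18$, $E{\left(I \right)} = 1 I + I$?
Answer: $\frac{179}{31} \approx 5.7742$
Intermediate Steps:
$E{\left(I \right)} = 2 I$ ($E{\left(I \right)} = I + I = 2 I$)
$g = - \frac{255}{31}$ ($g = 255 \left(- \frac{1}{31}\right) = - \frac{255}{31} \approx -8.2258$)
$p{\left(h \right)} = -18 + h^{2}$ ($p{\left(h \right)} = h^{2} - 18 = -18 + h^{2}$)
$g - p{\left(E{\left(1 \right)} \right)} = - \frac{255}{31} - \left(-18 + \left(2 \cdot 1\right)^{2}\right) = - \frac{255}{31} - \left(-18 + 2^{2}\right) = - \frac{255}{31} - \left(-18 + 4\right) = - \frac{255}{31} - -14 = - \frac{255}{31} + 14 = \frac{179}{31}$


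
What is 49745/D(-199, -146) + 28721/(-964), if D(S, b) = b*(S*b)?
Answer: -7617444034/255573511 ≈ -29.805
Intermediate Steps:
D(S, b) = S*b²
49745/D(-199, -146) + 28721/(-964) = 49745/((-199*(-146)²)) + 28721/(-964) = 49745/((-199*21316)) + 28721*(-1/964) = 49745/(-4241884) - 28721/964 = 49745*(-1/4241884) - 28721/964 = -49745/4241884 - 28721/964 = -7617444034/255573511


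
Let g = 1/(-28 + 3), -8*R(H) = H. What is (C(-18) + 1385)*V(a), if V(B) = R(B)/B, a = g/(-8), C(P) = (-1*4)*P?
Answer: -1457/8 ≈ -182.13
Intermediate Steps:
R(H) = -H/8
g = -1/25 (g = 1/(-25) = -1/25 ≈ -0.040000)
C(P) = -4*P
a = 1/200 (a = -1/25/(-8) = -1/25*(-⅛) = 1/200 ≈ 0.0050000)
V(B) = -⅛ (V(B) = (-B/8)/B = -⅛)
(C(-18) + 1385)*V(a) = (-4*(-18) + 1385)*(-⅛) = (72 + 1385)*(-⅛) = 1457*(-⅛) = -1457/8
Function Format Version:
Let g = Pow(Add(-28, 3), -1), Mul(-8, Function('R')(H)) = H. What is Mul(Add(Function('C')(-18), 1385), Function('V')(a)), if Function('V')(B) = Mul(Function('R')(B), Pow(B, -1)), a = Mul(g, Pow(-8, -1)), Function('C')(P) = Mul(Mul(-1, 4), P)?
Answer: Rational(-1457, 8) ≈ -182.13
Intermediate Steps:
Function('R')(H) = Mul(Rational(-1, 8), H)
g = Rational(-1, 25) (g = Pow(-25, -1) = Rational(-1, 25) ≈ -0.040000)
Function('C')(P) = Mul(-4, P)
a = Rational(1, 200) (a = Mul(Rational(-1, 25), Pow(-8, -1)) = Mul(Rational(-1, 25), Rational(-1, 8)) = Rational(1, 200) ≈ 0.0050000)
Function('V')(B) = Rational(-1, 8) (Function('V')(B) = Mul(Mul(Rational(-1, 8), B), Pow(B, -1)) = Rational(-1, 8))
Mul(Add(Function('C')(-18), 1385), Function('V')(a)) = Mul(Add(Mul(-4, -18), 1385), Rational(-1, 8)) = Mul(Add(72, 1385), Rational(-1, 8)) = Mul(1457, Rational(-1, 8)) = Rational(-1457, 8)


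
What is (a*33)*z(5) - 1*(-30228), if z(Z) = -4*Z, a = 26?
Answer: 13068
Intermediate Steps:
(a*33)*z(5) - 1*(-30228) = (26*33)*(-4*5) - 1*(-30228) = 858*(-20) + 30228 = -17160 + 30228 = 13068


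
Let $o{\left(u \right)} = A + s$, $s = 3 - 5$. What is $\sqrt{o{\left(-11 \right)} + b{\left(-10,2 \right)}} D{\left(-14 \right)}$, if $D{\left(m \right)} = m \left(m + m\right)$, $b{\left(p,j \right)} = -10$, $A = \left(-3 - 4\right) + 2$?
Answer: $392 i \sqrt{17} \approx 1616.3 i$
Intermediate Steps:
$A = -5$ ($A = -7 + 2 = -5$)
$s = -2$
$o{\left(u \right)} = -7$ ($o{\left(u \right)} = -5 - 2 = -7$)
$D{\left(m \right)} = 2 m^{2}$ ($D{\left(m \right)} = m 2 m = 2 m^{2}$)
$\sqrt{o{\left(-11 \right)} + b{\left(-10,2 \right)}} D{\left(-14 \right)} = \sqrt{-7 - 10} \cdot 2 \left(-14\right)^{2} = \sqrt{-17} \cdot 2 \cdot 196 = i \sqrt{17} \cdot 392 = 392 i \sqrt{17}$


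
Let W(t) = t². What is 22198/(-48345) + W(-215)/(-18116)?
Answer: -239716963/79619820 ≈ -3.0108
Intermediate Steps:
22198/(-48345) + W(-215)/(-18116) = 22198/(-48345) + (-215)²/(-18116) = 22198*(-1/48345) + 46225*(-1/18116) = -2018/4395 - 46225/18116 = -239716963/79619820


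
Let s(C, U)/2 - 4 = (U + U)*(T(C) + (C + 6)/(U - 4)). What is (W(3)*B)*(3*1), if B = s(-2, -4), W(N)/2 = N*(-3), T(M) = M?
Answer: -2592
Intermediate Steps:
s(C, U) = 8 + 4*U*(C + (6 + C)/(-4 + U)) (s(C, U) = 8 + 2*((U + U)*(C + (C + 6)/(U - 4))) = 8 + 2*((2*U)*(C + (6 + C)/(-4 + U))) = 8 + 2*(2*U*(C + (6 + C)/(-4 + U))) = 8 + 4*U*(C + (6 + C)/(-4 + U)))
W(N) = -6*N (W(N) = 2*(N*(-3)) = 2*(-3*N) = -6*N)
B = 48 (B = 4*(-8 + 8*(-4) - 2*(-4)**2 - 3*(-2)*(-4))/(-4 - 4) = 4*(-8 - 32 - 2*16 - 24)/(-8) = 4*(-1/8)*(-8 - 32 - 32 - 24) = 4*(-1/8)*(-96) = 48)
(W(3)*B)*(3*1) = (-6*3*48)*(3*1) = -18*48*3 = -864*3 = -2592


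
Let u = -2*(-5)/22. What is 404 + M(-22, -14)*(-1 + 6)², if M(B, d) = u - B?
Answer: 10619/11 ≈ 965.36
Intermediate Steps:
u = 5/11 (u = 10*(1/22) = 5/11 ≈ 0.45455)
M(B, d) = 5/11 - B
404 + M(-22, -14)*(-1 + 6)² = 404 + (5/11 - 1*(-22))*(-1 + 6)² = 404 + (5/11 + 22)*5² = 404 + (247/11)*25 = 404 + 6175/11 = 10619/11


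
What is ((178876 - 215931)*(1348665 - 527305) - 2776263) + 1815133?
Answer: -30436455930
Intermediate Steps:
((178876 - 215931)*(1348665 - 527305) - 2776263) + 1815133 = (-37055*821360 - 2776263) + 1815133 = (-30435494800 - 2776263) + 1815133 = -30438271063 + 1815133 = -30436455930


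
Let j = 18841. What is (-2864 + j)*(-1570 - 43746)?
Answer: -724013732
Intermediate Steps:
(-2864 + j)*(-1570 - 43746) = (-2864 + 18841)*(-1570 - 43746) = 15977*(-45316) = -724013732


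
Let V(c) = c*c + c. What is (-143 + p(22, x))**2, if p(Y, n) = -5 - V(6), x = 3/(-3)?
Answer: 36100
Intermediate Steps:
x = -1 (x = 3*(-1/3) = -1)
V(c) = c + c**2 (V(c) = c**2 + c = c + c**2)
p(Y, n) = -47 (p(Y, n) = -5 - 6*(1 + 6) = -5 - 6*7 = -5 - 1*42 = -5 - 42 = -47)
(-143 + p(22, x))**2 = (-143 - 47)**2 = (-190)**2 = 36100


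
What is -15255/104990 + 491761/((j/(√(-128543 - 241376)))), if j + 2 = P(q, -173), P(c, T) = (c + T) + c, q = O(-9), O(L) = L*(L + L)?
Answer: -3051/20998 + 491761*I*√369919/149 ≈ -0.1453 + 2.0073e+6*I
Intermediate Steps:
O(L) = 2*L² (O(L) = L*(2*L) = 2*L²)
q = 162 (q = 2*(-9)² = 2*81 = 162)
P(c, T) = T + 2*c (P(c, T) = (T + c) + c = T + 2*c)
j = 149 (j = -2 + (-173 + 2*162) = -2 + (-173 + 324) = -2 + 151 = 149)
-15255/104990 + 491761/((j/(√(-128543 - 241376)))) = -15255/104990 + 491761/((149/(√(-128543 - 241376)))) = -15255*1/104990 + 491761/((149/(√(-369919)))) = -3051/20998 + 491761/((149/((I*√369919)))) = -3051/20998 + 491761/((149*(-I*√369919/369919))) = -3051/20998 + 491761/((-149*I*√369919/369919)) = -3051/20998 + 491761*(I*√369919/149) = -3051/20998 + 491761*I*√369919/149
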